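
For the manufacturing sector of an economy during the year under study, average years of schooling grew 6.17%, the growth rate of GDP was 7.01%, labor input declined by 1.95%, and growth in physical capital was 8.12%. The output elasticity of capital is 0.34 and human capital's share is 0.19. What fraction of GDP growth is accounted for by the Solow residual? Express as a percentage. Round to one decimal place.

Labor's share = 1 − 0.34 − 0.19 = 0.47.
Physical capital: 0.34 × 8.12 = 2.7608 pp.
Average years of schooling: 0.19 × 6.17 = 1.1723 pp.
Labor input: 0.47 × (-1.95) = -0.9165 pp.
TFP growth = 7.01 − 3.0166 = 3.9934%.
TFP share of growth = 3.9934 / 7.01 × 100 = 56.967%.

57.0%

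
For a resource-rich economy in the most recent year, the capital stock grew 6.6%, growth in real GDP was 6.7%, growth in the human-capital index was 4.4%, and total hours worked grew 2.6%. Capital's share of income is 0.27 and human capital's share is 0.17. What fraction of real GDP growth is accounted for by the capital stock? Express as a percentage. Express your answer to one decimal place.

The capital stock contributed 0.27 × 6.6 = 1.782 pp.
Share of growth = 1.782 / 6.7 × 100 = 26.597%.

The capital stock accounted for 26.6% of growth.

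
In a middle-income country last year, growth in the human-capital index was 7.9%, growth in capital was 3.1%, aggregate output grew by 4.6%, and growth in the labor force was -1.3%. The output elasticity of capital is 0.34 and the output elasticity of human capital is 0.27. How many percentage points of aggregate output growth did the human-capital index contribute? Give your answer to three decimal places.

Contribution = share × growth = 0.27 × 7.9 = 2.133 pp.

2.133 percentage points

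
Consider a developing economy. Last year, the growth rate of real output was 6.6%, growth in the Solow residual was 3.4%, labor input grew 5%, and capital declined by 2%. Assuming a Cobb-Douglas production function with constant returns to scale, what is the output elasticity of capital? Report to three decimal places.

gY = gA + α·gK + (1−α)·gL, so gY − gA − gL = α(gK − gL).
6.6 − 3.4 − 5 = α × (-2 − 5).
-1.8 = -7 α, so α = 0.25714.

α = 0.257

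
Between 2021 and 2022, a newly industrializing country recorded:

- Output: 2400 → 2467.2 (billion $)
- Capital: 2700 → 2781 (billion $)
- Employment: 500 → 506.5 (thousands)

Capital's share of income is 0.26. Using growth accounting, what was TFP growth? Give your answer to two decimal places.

1.06%

Output growth = (2467.2 − 2400) / 2400 = 2.8%.
Capital growth = (2781 − 2700) / 2700 = 3%.
Employment growth = (506.5 − 500) / 500 = 1.3%.
Labor's share = 1 − 0.26 = 0.74.
Capital: 0.26 × 3 = 0.78 pp.
Employment: 0.74 × 1.3 = 0.962 pp.
TFP growth = 2.8 − 1.742 = 1.058%.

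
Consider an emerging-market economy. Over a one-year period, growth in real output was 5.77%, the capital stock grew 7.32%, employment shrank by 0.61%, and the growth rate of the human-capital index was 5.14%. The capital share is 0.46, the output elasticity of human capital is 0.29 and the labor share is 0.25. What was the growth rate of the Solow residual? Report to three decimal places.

1.065%

Labor's share = 1 − 0.46 − 0.29 = 0.25.
The capital stock: 0.46 × 7.32 = 3.3672 pp.
The human-capital index: 0.29 × 5.14 = 1.4906 pp.
Employment: 0.25 × (-0.61) = -0.1525 pp.
TFP growth = 5.77 − 4.7053 = 1.0647%.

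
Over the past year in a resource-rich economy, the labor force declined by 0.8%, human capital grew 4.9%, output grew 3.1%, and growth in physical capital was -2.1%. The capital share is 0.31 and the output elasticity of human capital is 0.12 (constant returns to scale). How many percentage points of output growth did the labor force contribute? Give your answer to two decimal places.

-0.46 pp

Labor's share = 1 − 0.31 − 0.12 = 0.57.
Contribution = share × growth = 0.57 × (-0.8) = -0.456 pp.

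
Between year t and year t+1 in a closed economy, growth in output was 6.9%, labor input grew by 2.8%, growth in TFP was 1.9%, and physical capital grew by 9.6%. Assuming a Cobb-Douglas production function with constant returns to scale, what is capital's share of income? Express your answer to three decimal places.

gY = gA + α·gK + (1−α)·gL, so gY − gA − gL = α(gK − gL).
6.9 − 1.9 − 2.8 = α × (9.6 − 2.8).
2.2 = 6.8 α, so α = 0.32353.

α = 0.324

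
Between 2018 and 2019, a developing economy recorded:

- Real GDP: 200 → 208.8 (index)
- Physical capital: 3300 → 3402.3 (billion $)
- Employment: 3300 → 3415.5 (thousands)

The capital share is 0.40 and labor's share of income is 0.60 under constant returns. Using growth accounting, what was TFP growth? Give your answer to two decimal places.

Real GDP growth = (208.8 − 200) / 200 = 4.4%.
Physical capital growth = (3402.3 − 3300) / 3300 = 3.1%.
Employment growth = (3415.5 − 3300) / 3300 = 3.5%.
Labor's share = 1 − 0.4 = 0.6.
Physical capital: 0.4 × 3.1 = 1.24 pp.
Employment: 0.6 × 3.5 = 2.1 pp.
TFP growth = 4.4 − 3.34 = 1.06%.

1.06%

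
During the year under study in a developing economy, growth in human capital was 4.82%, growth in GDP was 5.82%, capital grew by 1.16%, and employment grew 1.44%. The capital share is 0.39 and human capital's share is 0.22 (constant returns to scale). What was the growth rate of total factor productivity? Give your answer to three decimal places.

Labor's share = 1 − 0.39 − 0.22 = 0.39.
Capital: 0.39 × 1.16 = 0.4524 pp.
Human capital: 0.22 × 4.82 = 1.0604 pp.
Employment: 0.39 × 1.44 = 0.5616 pp.
TFP growth = 5.82 − 2.0744 = 3.7456%.

3.746%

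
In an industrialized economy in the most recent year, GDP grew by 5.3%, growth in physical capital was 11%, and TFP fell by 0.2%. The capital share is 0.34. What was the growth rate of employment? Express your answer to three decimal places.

Labor's share = 1 − 0.34 = 0.66.
gY = gA + 0.34×11 + 0.66×g.
0.66×g = 5.3 + 0.2 − 3.74 = 1.76.
g = 1.76 / 0.66 = 2.66667%.

Employment growth was 2.667%.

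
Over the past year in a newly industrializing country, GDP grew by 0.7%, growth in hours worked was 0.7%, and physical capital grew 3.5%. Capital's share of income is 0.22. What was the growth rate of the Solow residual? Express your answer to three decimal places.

-0.616%

Labor's share = 1 − 0.22 = 0.78.
Physical capital: 0.22 × 3.5 = 0.77 pp.
Hours worked: 0.78 × 0.7 = 0.546 pp.
TFP growth = 0.7 − 1.316 = -0.616%.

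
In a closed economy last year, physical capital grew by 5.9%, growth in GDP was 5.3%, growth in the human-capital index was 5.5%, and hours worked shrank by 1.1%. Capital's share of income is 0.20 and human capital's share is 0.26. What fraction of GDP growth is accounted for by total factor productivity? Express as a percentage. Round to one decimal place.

Labor's share = 1 − 0.2 − 0.26 = 0.54.
Physical capital: 0.2 × 5.9 = 1.18 pp.
The human-capital index: 0.26 × 5.5 = 1.43 pp.
Hours worked: 0.54 × (-1.1) = -0.594 pp.
TFP growth = 5.3 − 2.016 = 3.284%.
TFP share of growth = 3.284 / 5.3 × 100 = 61.962%.

62.0%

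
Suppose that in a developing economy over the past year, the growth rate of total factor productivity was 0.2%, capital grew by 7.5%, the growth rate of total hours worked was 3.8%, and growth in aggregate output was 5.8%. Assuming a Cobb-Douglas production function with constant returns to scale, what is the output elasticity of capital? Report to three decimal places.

0.486

gY = gA + α·gK + (1−α)·gL, so gY − gA − gL = α(gK − gL).
5.8 − 0.2 − 3.8 = α × (7.5 − 3.8).
1.8 = 3.7 α, so α = 0.48649.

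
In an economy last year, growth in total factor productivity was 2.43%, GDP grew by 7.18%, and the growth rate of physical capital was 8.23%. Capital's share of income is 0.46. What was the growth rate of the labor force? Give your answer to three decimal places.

1.786%

Labor's share = 1 − 0.46 = 0.54.
gY = gA + 0.46×8.23 + 0.54×g.
0.54×g = 7.18 − 2.43 − 3.7858 = 0.9642.
g = 0.9642 / 0.54 = 1.78556%.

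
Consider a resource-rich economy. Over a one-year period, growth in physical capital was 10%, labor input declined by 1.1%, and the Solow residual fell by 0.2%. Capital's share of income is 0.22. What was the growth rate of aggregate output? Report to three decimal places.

Aggregate output grew 1.142%.

Labor's share = 1 − 0.22 = 0.78.
Physical capital: 0.22 × 10 = 2.2 pp.
Labor input: 0.78 × (-1.1) = -0.858 pp.
Output growth = -0.2 + 1.342 = 1.142%.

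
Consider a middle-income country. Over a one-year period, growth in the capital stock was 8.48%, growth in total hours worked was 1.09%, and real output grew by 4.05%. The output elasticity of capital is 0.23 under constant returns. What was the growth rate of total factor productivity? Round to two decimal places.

1.26%

Labor's share = 1 − 0.23 = 0.77.
The capital stock: 0.23 × 8.48 = 1.9504 pp.
Total hours worked: 0.77 × 1.09 = 0.8393 pp.
TFP growth = 4.05 − 2.7897 = 1.2603%.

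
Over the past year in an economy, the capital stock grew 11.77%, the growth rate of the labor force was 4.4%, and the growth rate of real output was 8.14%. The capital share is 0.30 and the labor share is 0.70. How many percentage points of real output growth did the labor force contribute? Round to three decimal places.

Labor's share = 1 − 0.3 = 0.7.
Contribution = share × growth = 0.7 × 4.4 = 3.08 pp.

3.080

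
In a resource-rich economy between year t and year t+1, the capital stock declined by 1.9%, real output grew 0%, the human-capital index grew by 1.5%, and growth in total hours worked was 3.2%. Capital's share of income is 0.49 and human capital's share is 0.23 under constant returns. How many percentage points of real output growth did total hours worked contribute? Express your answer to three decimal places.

0.896 percentage points

Labor's share = 1 − 0.49 − 0.23 = 0.28.
Contribution = share × growth = 0.28 × 3.2 = 0.896 pp.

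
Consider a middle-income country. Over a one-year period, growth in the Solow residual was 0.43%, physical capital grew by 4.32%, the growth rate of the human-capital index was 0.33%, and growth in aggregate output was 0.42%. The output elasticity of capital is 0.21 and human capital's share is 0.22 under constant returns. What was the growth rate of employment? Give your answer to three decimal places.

-1.736%

Labor's share = 1 − 0.21 − 0.22 = 0.57.
gY = gA + 0.21×4.32 + 0.22×0.33 + 0.57×g.
0.57×g = 0.42 − 0.43 − 0.9798 = -0.9898.
g = -0.9898 / 0.57 = -1.73649%.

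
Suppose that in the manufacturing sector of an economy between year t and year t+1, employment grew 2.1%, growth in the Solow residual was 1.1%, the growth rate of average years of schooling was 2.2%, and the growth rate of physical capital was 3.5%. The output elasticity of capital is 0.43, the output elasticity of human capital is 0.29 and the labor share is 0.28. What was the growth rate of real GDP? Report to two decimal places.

Labor's share = 1 − 0.43 − 0.29 = 0.28.
Physical capital: 0.43 × 3.5 = 1.505 pp.
Average years of schooling: 0.29 × 2.2 = 0.638 pp.
Employment: 0.28 × 2.1 = 0.588 pp.
Output growth = 1.1 + 2.731 = 3.831%.

Real GDP grew 3.83%.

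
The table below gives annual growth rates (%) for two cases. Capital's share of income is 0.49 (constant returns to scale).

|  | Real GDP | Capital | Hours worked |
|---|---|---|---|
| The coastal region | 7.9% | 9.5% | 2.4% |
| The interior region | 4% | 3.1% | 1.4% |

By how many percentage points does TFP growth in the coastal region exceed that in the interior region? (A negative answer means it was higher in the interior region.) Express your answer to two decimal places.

Labor's share = 1 − 0.49 = 0.51.
The coastal region: TFP = 7.9 − 4.655 − 1.224 = 2.021%.
The interior region: TFP = 4 − 1.519 − 0.714 = 1.767%.
Difference = 2.021 − (1.767) = 0.254 pp.

0.25 percentage points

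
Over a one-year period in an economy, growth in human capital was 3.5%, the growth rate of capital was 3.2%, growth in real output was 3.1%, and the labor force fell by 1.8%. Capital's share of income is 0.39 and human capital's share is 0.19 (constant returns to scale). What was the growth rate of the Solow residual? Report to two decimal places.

Labor's share = 1 − 0.39 − 0.19 = 0.42.
Capital: 0.39 × 3.2 = 1.248 pp.
Human capital: 0.19 × 3.5 = 0.665 pp.
The labor force: 0.42 × (-1.8) = -0.756 pp.
TFP growth = 3.1 − 1.157 = 1.943%.

The Solow residual grew 1.94%.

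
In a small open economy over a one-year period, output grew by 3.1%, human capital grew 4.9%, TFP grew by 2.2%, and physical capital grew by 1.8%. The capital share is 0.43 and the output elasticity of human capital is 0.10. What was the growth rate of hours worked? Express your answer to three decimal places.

Labor's share = 1 − 0.43 − 0.1 = 0.47.
gY = gA + 0.43×1.8 + 0.1×4.9 + 0.47×g.
0.47×g = 3.1 − 2.2 − 1.264 = -0.364.
g = -0.364 / 0.47 = -0.77447%.

-0.774%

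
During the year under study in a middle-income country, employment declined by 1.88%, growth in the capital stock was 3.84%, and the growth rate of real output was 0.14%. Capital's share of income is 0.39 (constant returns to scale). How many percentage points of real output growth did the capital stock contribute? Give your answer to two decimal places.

Contribution = share × growth = 0.39 × 3.84 = 1.4976 pp.

1.50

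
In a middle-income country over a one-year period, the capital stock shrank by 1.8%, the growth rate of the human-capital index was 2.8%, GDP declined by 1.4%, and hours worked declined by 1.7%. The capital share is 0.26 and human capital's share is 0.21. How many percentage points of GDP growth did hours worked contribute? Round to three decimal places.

-0.901 percentage points

Labor's share = 1 − 0.26 − 0.21 = 0.53.
Contribution = share × growth = 0.53 × (-1.7) = -0.901 pp.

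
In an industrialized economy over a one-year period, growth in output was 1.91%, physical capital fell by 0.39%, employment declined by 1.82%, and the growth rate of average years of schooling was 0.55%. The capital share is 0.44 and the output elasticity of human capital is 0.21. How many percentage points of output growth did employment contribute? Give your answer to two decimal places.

-0.64

Labor's share = 1 − 0.44 − 0.21 = 0.35.
Contribution = share × growth = 0.35 × (-1.82) = -0.637 pp.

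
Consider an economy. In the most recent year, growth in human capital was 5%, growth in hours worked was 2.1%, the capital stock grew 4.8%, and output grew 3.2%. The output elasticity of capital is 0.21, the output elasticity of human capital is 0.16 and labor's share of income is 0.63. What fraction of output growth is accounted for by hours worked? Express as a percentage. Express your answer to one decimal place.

Labor's share = 1 − 0.21 − 0.16 = 0.63.
Hours worked contributed 0.63 × 2.1 = 1.323 pp.
Share of growth = 1.323 / 3.2 × 100 = 41.344%.

41.3%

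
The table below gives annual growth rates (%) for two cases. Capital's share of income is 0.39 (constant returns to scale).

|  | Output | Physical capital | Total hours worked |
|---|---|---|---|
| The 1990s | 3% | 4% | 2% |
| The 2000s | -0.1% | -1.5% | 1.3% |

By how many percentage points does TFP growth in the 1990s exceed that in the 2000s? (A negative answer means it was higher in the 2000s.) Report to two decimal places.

Labor's share = 1 − 0.39 = 0.61.
The 1990s: TFP = 3 − 1.56 − 1.22 = 0.22%.
The 2000s: TFP = -0.1 + 0.585 − 0.793 = -0.308%.
Difference = 0.22 − (-0.308) = 0.528 pp.

0.53 percentage points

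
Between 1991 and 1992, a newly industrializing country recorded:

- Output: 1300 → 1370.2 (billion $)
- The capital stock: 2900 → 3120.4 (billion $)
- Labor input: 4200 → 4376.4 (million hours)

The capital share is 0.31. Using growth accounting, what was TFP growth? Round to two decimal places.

0.15%

Output growth = (1370.2 − 1300) / 1300 = 5.4%.
The capital stock growth = (3120.4 − 2900) / 2900 = 7.6%.
Labor input growth = (4376.4 − 4200) / 4200 = 4.2%.
Labor's share = 1 − 0.31 = 0.69.
The capital stock: 0.31 × 7.6 = 2.356 pp.
Labor input: 0.69 × 4.2 = 2.898 pp.
TFP growth = 5.4 − 5.254 = 0.146%.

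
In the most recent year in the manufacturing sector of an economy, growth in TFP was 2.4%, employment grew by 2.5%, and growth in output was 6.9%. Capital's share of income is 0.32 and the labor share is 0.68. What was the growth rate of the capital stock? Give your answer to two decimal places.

8.75%

Labor's share = 1 − 0.32 = 0.68.
gY = gA + 0.68×2.5 + 0.32×g.
0.32×g = 6.9 − 2.4 − 1.7 = 2.8.
g = 2.8 / 0.32 = 8.75%.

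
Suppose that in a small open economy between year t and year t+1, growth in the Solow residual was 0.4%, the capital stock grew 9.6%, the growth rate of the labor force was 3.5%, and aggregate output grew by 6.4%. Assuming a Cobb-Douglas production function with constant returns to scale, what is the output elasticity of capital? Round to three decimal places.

gY = gA + α·gK + (1−α)·gL, so gY − gA − gL = α(gK − gL).
6.4 − 0.4 − 3.5 = α × (9.6 − 3.5).
2.5 = 6.1 α, so α = 0.40984.

α = 0.410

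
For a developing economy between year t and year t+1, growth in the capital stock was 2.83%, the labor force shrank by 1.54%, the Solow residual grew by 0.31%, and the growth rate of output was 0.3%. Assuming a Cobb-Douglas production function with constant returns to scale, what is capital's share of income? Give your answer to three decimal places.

gY = gA + α·gK + (1−α)·gL, so gY − gA − gL = α(gK − gL).
0.3 − 0.31 + 1.54 = α × (2.83 − (-1.54)).
1.53 = 4.37 α, so α = 0.35011.

Capital's share of income is 0.350.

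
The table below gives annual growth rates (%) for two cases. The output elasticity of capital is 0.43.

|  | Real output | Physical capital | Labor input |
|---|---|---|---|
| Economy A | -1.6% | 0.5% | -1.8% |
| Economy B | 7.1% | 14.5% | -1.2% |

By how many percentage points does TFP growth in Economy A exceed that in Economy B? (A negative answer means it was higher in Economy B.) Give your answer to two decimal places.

Labor's share = 1 − 0.43 = 0.57.
Economy A: TFP = -1.6 − 0.215 + 1.026 = -0.789%.
Economy B: TFP = 7.1 − 6.235 + 0.684 = 1.549%.
Difference = -0.789 − (1.549) = -2.338 pp.

-2.34 percentage points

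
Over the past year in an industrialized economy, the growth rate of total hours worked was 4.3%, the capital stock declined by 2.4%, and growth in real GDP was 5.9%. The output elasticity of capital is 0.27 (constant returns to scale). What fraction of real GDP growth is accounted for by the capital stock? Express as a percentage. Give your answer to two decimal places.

-10.98%

The capital stock contributed 0.27 × (-2.4) = -0.648 pp.
Share of growth = -0.648 / 5.9 × 100 = -10.9831%.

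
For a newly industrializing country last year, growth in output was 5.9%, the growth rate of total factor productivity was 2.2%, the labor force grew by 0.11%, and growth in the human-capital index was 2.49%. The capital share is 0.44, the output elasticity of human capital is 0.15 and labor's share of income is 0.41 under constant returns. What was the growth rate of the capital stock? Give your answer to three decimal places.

Labor's share = 1 − 0.44 − 0.15 = 0.41.
gY = gA + 0.15×2.49 + 0.41×0.11 + 0.44×g.
0.44×g = 5.9 − 2.2 − 0.4186 = 3.2814.
g = 3.2814 / 0.44 = 7.45773%.

7.458%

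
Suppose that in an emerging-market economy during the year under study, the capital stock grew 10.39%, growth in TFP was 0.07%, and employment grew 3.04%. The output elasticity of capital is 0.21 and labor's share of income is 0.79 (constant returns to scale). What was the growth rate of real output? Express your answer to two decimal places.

4.65%

Labor's share = 1 − 0.21 = 0.79.
The capital stock: 0.21 × 10.39 = 2.1819 pp.
Employment: 0.79 × 3.04 = 2.4016 pp.
Output growth = 0.07 + 4.5835 = 4.6535%.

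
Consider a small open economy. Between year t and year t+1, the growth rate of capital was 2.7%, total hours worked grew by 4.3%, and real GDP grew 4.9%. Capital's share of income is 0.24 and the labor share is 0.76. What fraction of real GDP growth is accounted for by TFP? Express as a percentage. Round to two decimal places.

Labor's share = 1 − 0.24 = 0.76.
Capital: 0.24 × 2.7 = 0.648 pp.
Total hours worked: 0.76 × 4.3 = 3.268 pp.
TFP growth = 4.9 − 3.916 = 0.984%.
TFP share of growth = 0.984 / 4.9 × 100 = 20.0816%.

TFP accounted for 20.08% of growth.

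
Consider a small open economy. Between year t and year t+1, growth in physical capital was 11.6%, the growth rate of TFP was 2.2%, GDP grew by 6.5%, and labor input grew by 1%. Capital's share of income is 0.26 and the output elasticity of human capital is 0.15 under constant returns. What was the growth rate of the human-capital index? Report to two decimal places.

4.63%

Labor's share = 1 − 0.26 − 0.15 = 0.59.
gY = gA + 0.26×11.6 + 0.59×1 + 0.15×g.
0.15×g = 6.5 − 2.2 − 3.606 = 0.694.
g = 0.694 / 0.15 = 4.6267%.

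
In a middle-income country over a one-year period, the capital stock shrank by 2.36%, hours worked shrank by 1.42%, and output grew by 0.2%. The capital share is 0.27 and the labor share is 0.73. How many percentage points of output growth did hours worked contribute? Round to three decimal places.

Labor's share = 1 − 0.27 = 0.73.
Contribution = share × growth = 0.73 × (-1.42) = -1.0366 pp.

-1.037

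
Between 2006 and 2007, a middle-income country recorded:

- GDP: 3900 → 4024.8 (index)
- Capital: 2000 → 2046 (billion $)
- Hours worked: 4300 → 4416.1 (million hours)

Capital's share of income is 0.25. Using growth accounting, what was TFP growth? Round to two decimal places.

GDP growth = (4024.8 − 3900) / 3900 = 3.2%.
Capital growth = (2046 − 2000) / 2000 = 2.3%.
Hours worked growth = (4416.1 − 4300) / 4300 = 2.7%.
Labor's share = 1 − 0.25 = 0.75.
Capital: 0.25 × 2.3 = 0.575 pp.
Hours worked: 0.75 × 2.7 = 2.025 pp.
TFP growth = 3.2 − 2.6 = 0.6%.

TFP grew 0.60%.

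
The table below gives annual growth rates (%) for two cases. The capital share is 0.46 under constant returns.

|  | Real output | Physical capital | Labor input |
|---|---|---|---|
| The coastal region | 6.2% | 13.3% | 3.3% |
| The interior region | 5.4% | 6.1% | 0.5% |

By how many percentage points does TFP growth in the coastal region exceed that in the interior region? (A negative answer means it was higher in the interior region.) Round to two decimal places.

-4.02 percentage points

Labor's share = 1 − 0.46 = 0.54.
The coastal region: TFP = 6.2 − 6.118 − 1.782 = -1.7%.
The interior region: TFP = 5.4 − 2.806 − 0.27 = 2.324%.
Difference = -1.7 − (2.324) = -4.024 pp.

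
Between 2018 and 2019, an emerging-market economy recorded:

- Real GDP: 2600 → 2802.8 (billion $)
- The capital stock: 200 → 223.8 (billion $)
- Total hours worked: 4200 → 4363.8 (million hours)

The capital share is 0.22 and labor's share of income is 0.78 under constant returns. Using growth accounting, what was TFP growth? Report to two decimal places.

Real GDP growth = (2802.8 − 2600) / 2600 = 7.8%.
The capital stock growth = (223.8 − 200) / 200 = 11.9%.
Total hours worked growth = (4363.8 − 4200) / 4200 = 3.9%.
Labor's share = 1 − 0.22 = 0.78.
The capital stock: 0.22 × 11.9 = 2.618 pp.
Total hours worked: 0.78 × 3.9 = 3.042 pp.
TFP growth = 7.8 − 5.66 = 2.14%.

TFP grew 2.14%.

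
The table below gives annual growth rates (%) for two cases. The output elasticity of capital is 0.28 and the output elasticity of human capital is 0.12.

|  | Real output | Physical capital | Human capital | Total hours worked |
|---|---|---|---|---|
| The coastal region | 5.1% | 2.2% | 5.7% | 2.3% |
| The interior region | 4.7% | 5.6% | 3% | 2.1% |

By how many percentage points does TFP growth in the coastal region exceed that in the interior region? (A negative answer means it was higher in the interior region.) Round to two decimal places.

Labor's share = 1 − 0.28 − 0.12 = 0.6.
The coastal region: TFP = 5.1 − 0.616 − 0.684 − 1.38 = 2.42%.
The interior region: TFP = 4.7 − 1.568 − 0.36 − 1.26 = 1.512%.
Difference = 2.42 − (1.512) = 0.908 pp.

0.91 percentage points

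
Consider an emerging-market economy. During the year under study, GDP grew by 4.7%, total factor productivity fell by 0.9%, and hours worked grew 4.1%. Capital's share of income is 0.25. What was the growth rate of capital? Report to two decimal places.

Labor's share = 1 − 0.25 = 0.75.
gY = gA + 0.75×4.1 + 0.25×g.
0.25×g = 4.7 + 0.9 − 3.075 = 2.525.
g = 2.525 / 0.25 = 10.1%.

10.10%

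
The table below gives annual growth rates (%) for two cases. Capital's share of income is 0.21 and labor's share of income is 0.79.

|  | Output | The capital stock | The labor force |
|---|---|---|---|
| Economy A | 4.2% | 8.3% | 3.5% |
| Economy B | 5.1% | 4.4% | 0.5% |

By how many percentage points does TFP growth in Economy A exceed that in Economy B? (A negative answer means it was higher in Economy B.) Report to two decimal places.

-4.09 percentage points

Labor's share = 1 − 0.21 = 0.79.
Economy A: TFP = 4.2 − 1.743 − 2.765 = -0.308%.
Economy B: TFP = 5.1 − 0.924 − 0.395 = 3.781%.
Difference = -0.308 − (3.781) = -4.089 pp.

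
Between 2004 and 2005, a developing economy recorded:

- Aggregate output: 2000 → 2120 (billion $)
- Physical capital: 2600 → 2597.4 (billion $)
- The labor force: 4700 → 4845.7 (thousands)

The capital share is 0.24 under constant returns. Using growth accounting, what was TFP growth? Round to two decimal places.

3.67%

Aggregate output growth = (2120 − 2000) / 2000 = 6%.
Physical capital growth = (2597.4 − 2600) / 2600 = -0.1%.
The labor force growth = (4845.7 − 4700) / 4700 = 3.1%.
Labor's share = 1 − 0.24 = 0.76.
Physical capital: 0.24 × (-0.1) = -0.024 pp.
The labor force: 0.76 × 3.1 = 2.356 pp.
TFP growth = 6 − 2.332 = 3.668%.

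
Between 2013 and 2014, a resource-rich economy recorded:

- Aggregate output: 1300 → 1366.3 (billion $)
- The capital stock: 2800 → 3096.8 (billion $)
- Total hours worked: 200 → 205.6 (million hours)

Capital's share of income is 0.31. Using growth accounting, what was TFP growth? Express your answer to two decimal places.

-0.12%

Aggregate output growth = (1366.3 − 1300) / 1300 = 5.1%.
The capital stock growth = (3096.8 − 2800) / 2800 = 10.6%.
Total hours worked growth = (205.6 − 200) / 200 = 2.8%.
Labor's share = 1 − 0.31 = 0.69.
The capital stock: 0.31 × 10.6 = 3.286 pp.
Total hours worked: 0.69 × 2.8 = 1.932 pp.
TFP growth = 5.1 − 5.218 = -0.118%.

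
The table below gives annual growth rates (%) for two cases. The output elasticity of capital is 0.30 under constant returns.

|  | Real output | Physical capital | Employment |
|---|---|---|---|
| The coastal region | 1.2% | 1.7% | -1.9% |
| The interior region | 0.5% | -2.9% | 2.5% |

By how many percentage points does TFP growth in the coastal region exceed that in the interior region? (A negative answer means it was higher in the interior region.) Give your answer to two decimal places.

Labor's share = 1 − 0.3 = 0.7.
The coastal region: TFP = 1.2 − 0.51 + 1.33 = 2.02%.
The interior region: TFP = 0.5 + 0.87 − 1.75 = -0.38%.
Difference = 2.02 − (-0.38) = 2.4 pp.

2.40 percentage points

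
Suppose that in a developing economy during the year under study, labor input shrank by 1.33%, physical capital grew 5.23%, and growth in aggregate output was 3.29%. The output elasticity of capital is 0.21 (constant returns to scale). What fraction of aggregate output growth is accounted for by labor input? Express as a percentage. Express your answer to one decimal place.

Labor's share = 1 − 0.21 = 0.79.
Labor input contributed 0.79 × (-1.33) = -1.0507 pp.
Share of growth = -1.0507 / 3.29 × 100 = -31.936%.

Labor input accounted for -31.9% of growth.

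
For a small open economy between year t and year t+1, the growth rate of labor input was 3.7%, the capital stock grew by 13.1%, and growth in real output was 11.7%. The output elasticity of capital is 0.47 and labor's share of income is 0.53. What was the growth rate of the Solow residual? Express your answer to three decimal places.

The Solow residual grew 3.582%.

Labor's share = 1 − 0.47 = 0.53.
The capital stock: 0.47 × 13.1 = 6.157 pp.
Labor input: 0.53 × 3.7 = 1.961 pp.
TFP growth = 11.7 − 8.118 = 3.582%.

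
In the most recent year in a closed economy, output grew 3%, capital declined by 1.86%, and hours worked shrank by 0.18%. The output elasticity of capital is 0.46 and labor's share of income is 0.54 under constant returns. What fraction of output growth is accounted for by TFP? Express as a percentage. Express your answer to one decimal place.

TFP accounted for 131.8% of growth.

Labor's share = 1 − 0.46 = 0.54.
Capital: 0.46 × (-1.86) = -0.8556 pp.
Hours worked: 0.54 × (-0.18) = -0.0972 pp.
TFP growth = 3 + 0.9528 = 3.9528%.
TFP share of growth = 3.9528 / 3 × 100 = 131.76%.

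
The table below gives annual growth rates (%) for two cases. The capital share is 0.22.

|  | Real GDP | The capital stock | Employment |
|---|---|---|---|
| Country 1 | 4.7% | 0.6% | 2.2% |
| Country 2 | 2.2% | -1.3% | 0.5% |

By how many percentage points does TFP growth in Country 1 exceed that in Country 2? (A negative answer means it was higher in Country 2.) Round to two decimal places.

Labor's share = 1 − 0.22 = 0.78.
Country 1: TFP = 4.7 − 0.132 − 1.716 = 2.852%.
Country 2: TFP = 2.2 + 0.286 − 0.39 = 2.096%.
Difference = 2.852 − (2.096) = 0.756 pp.

0.76 percentage points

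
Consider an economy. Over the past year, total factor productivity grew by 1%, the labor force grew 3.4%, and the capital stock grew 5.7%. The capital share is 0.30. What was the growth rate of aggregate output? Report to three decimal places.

5.090%

Labor's share = 1 − 0.3 = 0.7.
The capital stock: 0.3 × 5.7 = 1.71 pp.
The labor force: 0.7 × 3.4 = 2.38 pp.
Output growth = 1 + 4.09 = 5.09%.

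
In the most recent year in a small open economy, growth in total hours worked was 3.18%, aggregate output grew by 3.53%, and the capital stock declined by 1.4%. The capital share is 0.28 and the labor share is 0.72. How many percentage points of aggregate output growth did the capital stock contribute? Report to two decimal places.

-0.39 percentage points

Contribution = share × growth = 0.28 × (-1.4) = -0.392 pp.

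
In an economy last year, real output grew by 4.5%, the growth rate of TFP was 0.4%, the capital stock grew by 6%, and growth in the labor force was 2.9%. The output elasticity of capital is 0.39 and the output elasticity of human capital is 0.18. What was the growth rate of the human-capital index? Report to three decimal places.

Labor's share = 1 − 0.39 − 0.18 = 0.43.
gY = gA + 0.39×6 + 0.43×2.9 + 0.18×g.
0.18×g = 4.5 − 0.4 − 3.587 = 0.513.
g = 0.513 / 0.18 = 2.85%.

The human-capital index grew 2.850%.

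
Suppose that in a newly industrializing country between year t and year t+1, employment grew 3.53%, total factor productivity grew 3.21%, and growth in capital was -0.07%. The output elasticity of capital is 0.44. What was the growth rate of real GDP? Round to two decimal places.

5.16%

Labor's share = 1 − 0.44 = 0.56.
Capital: 0.44 × (-0.07) = -0.0308 pp.
Employment: 0.56 × 3.53 = 1.9768 pp.
Output growth = 3.21 + 1.946 = 5.156%.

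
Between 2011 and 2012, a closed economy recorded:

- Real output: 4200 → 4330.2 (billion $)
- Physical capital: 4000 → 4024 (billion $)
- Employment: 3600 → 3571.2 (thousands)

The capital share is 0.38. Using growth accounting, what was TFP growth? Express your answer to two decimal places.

Real output growth = (4330.2 − 4200) / 4200 = 3.1%.
Physical capital growth = (4024 − 4000) / 4000 = 0.6%.
Employment growth = (3571.2 − 3600) / 3600 = -0.8%.
Labor's share = 1 − 0.38 = 0.62.
Physical capital: 0.38 × 0.6 = 0.228 pp.
Employment: 0.62 × (-0.8) = -0.496 pp.
TFP growth = 3.1 + 0.268 = 3.368%.

3.37%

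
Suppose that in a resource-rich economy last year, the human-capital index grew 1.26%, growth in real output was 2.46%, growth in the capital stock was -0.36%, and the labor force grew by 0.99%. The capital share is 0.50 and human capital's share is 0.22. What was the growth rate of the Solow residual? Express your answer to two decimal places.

Labor's share = 1 − 0.5 − 0.22 = 0.28.
The capital stock: 0.5 × (-0.36) = -0.18 pp.
The human-capital index: 0.22 × 1.26 = 0.2772 pp.
The labor force: 0.28 × 0.99 = 0.2772 pp.
TFP growth = 2.46 − 0.3744 = 2.0856%.

2.09%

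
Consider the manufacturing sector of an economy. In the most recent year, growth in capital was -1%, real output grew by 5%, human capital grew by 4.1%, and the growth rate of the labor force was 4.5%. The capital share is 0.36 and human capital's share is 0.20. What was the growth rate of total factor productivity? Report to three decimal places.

Labor's share = 1 − 0.36 − 0.2 = 0.44.
Capital: 0.36 × (-1) = -0.36 pp.
Human capital: 0.2 × 4.1 = 0.82 pp.
The labor force: 0.44 × 4.5 = 1.98 pp.
TFP growth = 5 − 2.44 = 2.56%.

2.560%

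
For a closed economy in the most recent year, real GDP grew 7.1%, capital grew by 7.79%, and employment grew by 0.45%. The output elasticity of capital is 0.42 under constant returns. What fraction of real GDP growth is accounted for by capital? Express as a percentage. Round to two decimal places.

Capital accounted for 46.08% of growth.

Capital contributed 0.42 × 7.79 = 3.2718 pp.
Share of growth = 3.2718 / 7.1 × 100 = 46.0817%.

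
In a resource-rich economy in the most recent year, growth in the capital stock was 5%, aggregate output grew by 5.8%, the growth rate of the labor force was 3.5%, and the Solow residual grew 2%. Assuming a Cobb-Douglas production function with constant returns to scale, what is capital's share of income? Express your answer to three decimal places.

gY = gA + α·gK + (1−α)·gL, so gY − gA − gL = α(gK − gL).
5.8 − 2 − 3.5 = α × (5 − 3.5).
0.3 = 1.5 α, so α = 0.2.

Capital's share of income is 0.200.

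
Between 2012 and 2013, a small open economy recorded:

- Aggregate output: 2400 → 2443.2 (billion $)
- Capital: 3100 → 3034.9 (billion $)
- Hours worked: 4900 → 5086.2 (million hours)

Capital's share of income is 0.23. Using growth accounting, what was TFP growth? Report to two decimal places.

-0.64%

Aggregate output growth = (2443.2 − 2400) / 2400 = 1.8%.
Capital growth = (3034.9 − 3100) / 3100 = -2.1%.
Hours worked growth = (5086.2 − 4900) / 4900 = 3.8%.
Labor's share = 1 − 0.23 = 0.77.
Capital: 0.23 × (-2.1) = -0.483 pp.
Hours worked: 0.77 × 3.8 = 2.926 pp.
TFP growth = 1.8 − 2.443 = -0.643%.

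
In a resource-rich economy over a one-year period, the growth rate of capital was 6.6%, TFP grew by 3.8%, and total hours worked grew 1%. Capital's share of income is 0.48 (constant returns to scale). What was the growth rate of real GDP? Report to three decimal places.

Labor's share = 1 − 0.48 = 0.52.
Capital: 0.48 × 6.6 = 3.168 pp.
Total hours worked: 0.52 × 1 = 0.52 pp.
Output growth = 3.8 + 3.688 = 7.488%.

7.488%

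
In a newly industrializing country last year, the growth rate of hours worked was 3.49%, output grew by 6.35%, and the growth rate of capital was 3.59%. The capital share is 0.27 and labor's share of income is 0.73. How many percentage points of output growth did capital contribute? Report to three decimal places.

0.969 pp

Contribution = share × growth = 0.27 × 3.59 = 0.9693 pp.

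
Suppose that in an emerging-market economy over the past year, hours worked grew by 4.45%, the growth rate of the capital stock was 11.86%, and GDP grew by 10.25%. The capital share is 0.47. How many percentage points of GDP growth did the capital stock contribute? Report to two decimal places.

5.57 pp

Contribution = share × growth = 0.47 × 11.86 = 5.5742 pp.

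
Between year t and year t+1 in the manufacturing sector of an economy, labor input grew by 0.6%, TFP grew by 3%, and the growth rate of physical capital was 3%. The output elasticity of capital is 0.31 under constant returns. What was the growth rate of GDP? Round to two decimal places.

4.34%

Labor's share = 1 − 0.31 = 0.69.
Physical capital: 0.31 × 3 = 0.93 pp.
Labor input: 0.69 × 0.6 = 0.414 pp.
Output growth = 3 + 1.344 = 4.344%.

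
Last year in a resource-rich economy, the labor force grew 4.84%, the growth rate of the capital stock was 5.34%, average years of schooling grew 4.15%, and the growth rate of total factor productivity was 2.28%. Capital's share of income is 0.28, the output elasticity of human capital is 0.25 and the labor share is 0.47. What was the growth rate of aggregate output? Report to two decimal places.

Labor's share = 1 − 0.28 − 0.25 = 0.47.
The capital stock: 0.28 × 5.34 = 1.4952 pp.
Average years of schooling: 0.25 × 4.15 = 1.0375 pp.
The labor force: 0.47 × 4.84 = 2.2748 pp.
Output growth = 2.28 + 4.8075 = 7.0875%.

7.09%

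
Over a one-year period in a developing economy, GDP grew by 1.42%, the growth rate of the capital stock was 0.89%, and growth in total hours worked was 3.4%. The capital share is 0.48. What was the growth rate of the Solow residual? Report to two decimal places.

-0.78%

Labor's share = 1 − 0.48 = 0.52.
The capital stock: 0.48 × 0.89 = 0.4272 pp.
Total hours worked: 0.52 × 3.4 = 1.768 pp.
TFP growth = 1.42 − 2.1952 = -0.7752%.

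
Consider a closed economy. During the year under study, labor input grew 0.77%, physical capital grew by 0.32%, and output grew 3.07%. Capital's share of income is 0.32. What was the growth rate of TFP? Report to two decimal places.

2.44%

Labor's share = 1 − 0.32 = 0.68.
Physical capital: 0.32 × 0.32 = 0.1024 pp.
Labor input: 0.68 × 0.77 = 0.5236 pp.
TFP growth = 3.07 − 0.626 = 2.444%.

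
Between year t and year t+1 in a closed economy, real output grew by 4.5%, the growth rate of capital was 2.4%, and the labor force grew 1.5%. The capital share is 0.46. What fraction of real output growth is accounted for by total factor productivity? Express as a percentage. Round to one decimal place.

Total factor productivity accounted for 57.5% of growth.

Labor's share = 1 − 0.46 = 0.54.
Capital: 0.46 × 2.4 = 1.104 pp.
The labor force: 0.54 × 1.5 = 0.81 pp.
TFP growth = 4.5 − 1.914 = 2.586%.
TFP share of growth = 2.586 / 4.5 × 100 = 57.467%.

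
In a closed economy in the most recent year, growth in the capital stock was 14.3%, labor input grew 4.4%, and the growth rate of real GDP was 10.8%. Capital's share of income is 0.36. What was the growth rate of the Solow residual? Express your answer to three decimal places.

Labor's share = 1 − 0.36 = 0.64.
The capital stock: 0.36 × 14.3 = 5.148 pp.
Labor input: 0.64 × 4.4 = 2.816 pp.
TFP growth = 10.8 − 7.964 = 2.836%.

The Solow residual growth was 2.836%.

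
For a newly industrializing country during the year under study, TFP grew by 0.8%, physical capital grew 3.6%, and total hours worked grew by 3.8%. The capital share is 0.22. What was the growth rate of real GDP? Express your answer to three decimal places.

4.556%

Labor's share = 1 − 0.22 = 0.78.
Physical capital: 0.22 × 3.6 = 0.792 pp.
Total hours worked: 0.78 × 3.8 = 2.964 pp.
Output growth = 0.8 + 3.756 = 4.556%.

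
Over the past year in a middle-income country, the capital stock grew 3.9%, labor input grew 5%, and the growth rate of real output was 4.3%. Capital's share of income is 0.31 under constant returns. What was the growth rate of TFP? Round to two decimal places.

-0.36%

Labor's share = 1 − 0.31 = 0.69.
The capital stock: 0.31 × 3.9 = 1.209 pp.
Labor input: 0.69 × 5 = 3.45 pp.
TFP growth = 4.3 − 4.659 = -0.359%.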